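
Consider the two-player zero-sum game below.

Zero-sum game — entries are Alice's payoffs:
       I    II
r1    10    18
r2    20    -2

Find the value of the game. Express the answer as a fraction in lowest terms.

Row minima are 10 and -2, so Alice's maximin is 10; column maxima are 20 and 18, so Bob's minimax is 18. These differ, so the equilibrium is in mixed strategies.
Let Alice play r1 with probability p. Bob is indifferent when 10p + 20(1−p) = 18p − 2(1−p), giving p = 11/15.
Let Bob play I with probability q. Alice is indifferent when 10q + 18(1−q) = 20q − 2(1−q), giving q = 2/3.
The value is 10·(2/3) + (18)·(1/3) = 38/3.

38/3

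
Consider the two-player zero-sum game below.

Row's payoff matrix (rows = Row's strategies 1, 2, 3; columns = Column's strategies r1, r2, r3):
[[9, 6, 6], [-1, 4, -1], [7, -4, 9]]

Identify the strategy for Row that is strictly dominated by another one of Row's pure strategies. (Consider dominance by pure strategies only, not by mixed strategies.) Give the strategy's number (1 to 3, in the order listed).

Compare 2 with 1: 9 > -1, 6 > 4, 6 > -1.
So 1 strictly dominates 2 for Row; 2 is strictly dominated.

2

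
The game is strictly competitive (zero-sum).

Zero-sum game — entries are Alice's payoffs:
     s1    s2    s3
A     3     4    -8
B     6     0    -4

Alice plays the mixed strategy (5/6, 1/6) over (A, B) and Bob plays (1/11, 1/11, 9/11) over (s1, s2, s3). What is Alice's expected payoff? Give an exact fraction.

-355/66

Against (1/11, 1/11, 9/11), each row's expected payoff is A: -65/11; B: -30/11.
Taking the (5/6, 1/6)-weighted average: (5/6)·(-65/11) + (1/6)·(-30/11) = -355/66.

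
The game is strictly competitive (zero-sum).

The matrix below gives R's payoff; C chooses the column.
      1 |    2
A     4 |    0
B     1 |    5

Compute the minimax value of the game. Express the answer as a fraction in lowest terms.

Row minima are 0 and 1, so R's maximin is 1; column maxima are 4 and 5, so C's minimax is 4. These differ, so the equilibrium is in mixed strategies.
Let R play A with probability p. C is indifferent when 4p + (1−p) = 5(1−p), giving p = 1/2.
Let C play 1 with probability q. R is indifferent when 4q = q + 5(1−q), giving q = 5/8.
The value is 4·(5/8) + (0)·(3/8) = 5/2.

5/2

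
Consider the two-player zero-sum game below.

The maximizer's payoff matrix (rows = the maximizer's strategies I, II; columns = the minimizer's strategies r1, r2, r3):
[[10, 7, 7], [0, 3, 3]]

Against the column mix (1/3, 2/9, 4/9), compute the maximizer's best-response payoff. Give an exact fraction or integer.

8

I: (10)·(1/3) + (7)·(2/9) + (7)·(4/9) = 8.
II: (0)·(1/3) + (3)·(2/9) + (3)·(4/9) = 2.
The best pure response is I with expected payoff 8.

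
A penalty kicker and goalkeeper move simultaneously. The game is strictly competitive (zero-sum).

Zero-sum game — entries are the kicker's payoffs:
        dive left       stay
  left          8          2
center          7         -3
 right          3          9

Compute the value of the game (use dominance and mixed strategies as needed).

Row center is strictly dominated by row left, so the kicker never plays it.
The remaining 2×2 game on (left, right) × (dive left, stay) has no saddle point. Let the kicker play left with probability p; indifference gives 8p + 3(1−p) = 2p + 9(1−p), so p = 1/2.
Similarly the goalkeeper's optimal q on dive left is 7/12, and the value is 8·(7/12) + (2)·(5/12) = 11/2.

11/2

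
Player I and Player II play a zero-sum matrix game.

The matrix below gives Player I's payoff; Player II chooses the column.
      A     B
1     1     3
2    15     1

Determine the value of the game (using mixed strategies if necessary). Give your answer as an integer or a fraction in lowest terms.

11/4

Row minima are 1 and 1, so Player I's maximin is 1; column maxima are 15 and 3, so Player II's minimax is 3. These differ, so the equilibrium is in mixed strategies.
Let Player I play 1 with probability p. Player II is indifferent when p + 15(1−p) = 3p + (1−p), giving p = 7/8.
Let Player II play A with probability q. Player I is indifferent when q + 3(1−q) = 15q + (1−q), giving q = 1/8.
The value is 1·(1/8) + (3)·(7/8) = 11/4.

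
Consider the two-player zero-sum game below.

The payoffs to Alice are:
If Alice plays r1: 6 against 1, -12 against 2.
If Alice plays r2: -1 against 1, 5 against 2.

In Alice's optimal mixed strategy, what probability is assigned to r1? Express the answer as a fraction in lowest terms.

1/4

Row minima are -12 and -1, so Alice's maximin is -1; column maxima are 6 and 5, so Bob's minimax is 5. These differ, so the equilibrium is in mixed strategies.
Let Alice play r1 with probability p. Bob is indifferent when 6p − (1−p) = −12p + 5(1−p), giving p = 1/4.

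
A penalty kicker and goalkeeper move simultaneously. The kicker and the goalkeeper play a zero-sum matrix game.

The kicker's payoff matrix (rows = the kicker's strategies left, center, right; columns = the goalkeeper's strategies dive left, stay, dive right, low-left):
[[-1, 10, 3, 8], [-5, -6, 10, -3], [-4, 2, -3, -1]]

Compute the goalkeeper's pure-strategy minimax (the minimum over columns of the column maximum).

-1

The worst case (largest entry) in each column is dive left: -1, stay: 10, dive right: 10, low-left: 8.
The best (smallest) of these is -1.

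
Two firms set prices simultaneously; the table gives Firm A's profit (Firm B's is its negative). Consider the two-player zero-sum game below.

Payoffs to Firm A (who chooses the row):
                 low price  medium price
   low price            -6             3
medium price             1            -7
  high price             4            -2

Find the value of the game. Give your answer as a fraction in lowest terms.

0

Row medium price is strictly dominated by row high price, so Firm A never plays it.
The remaining 2×2 game on (low price, high price) × (low price, medium price) has no saddle point. Let Firm A play low price with probability p; indifference gives −6p + 4(1−p) = 3p − 2(1−p), so p = 2/5.
Similarly Firm B's optimal q on low price is 1/3, and the value is -6·(1/3) + (3)·(2/3) = 0.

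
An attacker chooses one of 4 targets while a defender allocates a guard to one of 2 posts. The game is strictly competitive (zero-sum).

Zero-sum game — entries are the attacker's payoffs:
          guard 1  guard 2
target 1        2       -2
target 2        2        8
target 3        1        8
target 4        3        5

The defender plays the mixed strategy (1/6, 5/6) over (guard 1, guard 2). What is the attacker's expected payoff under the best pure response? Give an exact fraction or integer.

7

target 1: (2)·(1/6) + (-2)·(5/6) = -4/3.
target 2: (2)·(1/6) + (8)·(5/6) = 7.
target 3: (1)·(1/6) + (8)·(5/6) = 41/6.
target 4: (3)·(1/6) + (5)·(5/6) = 14/3.
The best pure response is target 2 with expected payoff 7.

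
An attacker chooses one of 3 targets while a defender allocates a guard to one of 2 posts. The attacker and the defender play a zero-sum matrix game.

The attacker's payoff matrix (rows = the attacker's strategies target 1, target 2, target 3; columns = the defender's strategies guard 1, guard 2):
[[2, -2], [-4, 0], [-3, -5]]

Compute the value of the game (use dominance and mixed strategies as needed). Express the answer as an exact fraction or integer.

-1

Row target 3 is strictly dominated by row target 1, so the attacker never plays it.
The remaining 2×2 game on (target 1, target 2) × (guard 1, guard 2) has no saddle point. Let the attacker play target 1 with probability p; indifference gives 2p − 4(1−p) = −2p, so p = 1/2.
Similarly the defender's optimal q on guard 1 is 1/4, and the value is 2·(1/4) + (-2)·(3/4) = -1.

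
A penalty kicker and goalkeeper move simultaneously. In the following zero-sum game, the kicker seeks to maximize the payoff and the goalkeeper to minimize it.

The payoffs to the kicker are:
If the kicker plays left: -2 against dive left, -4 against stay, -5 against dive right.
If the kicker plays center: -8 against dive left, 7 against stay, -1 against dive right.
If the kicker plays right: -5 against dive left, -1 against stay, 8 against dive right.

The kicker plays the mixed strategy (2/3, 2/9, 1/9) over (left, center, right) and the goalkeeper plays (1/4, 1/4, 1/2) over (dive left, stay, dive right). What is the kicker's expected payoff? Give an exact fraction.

-23/9

Against (1/4, 1/4, 1/2), each row's expected payoff is left: -4; center: -3/4; right: 5/2.
Taking the (2/3, 2/9, 1/9)-weighted average: (2/3)·(-4) + (2/9)·(-3/4) + (1/9)·(5/2) = -23/9.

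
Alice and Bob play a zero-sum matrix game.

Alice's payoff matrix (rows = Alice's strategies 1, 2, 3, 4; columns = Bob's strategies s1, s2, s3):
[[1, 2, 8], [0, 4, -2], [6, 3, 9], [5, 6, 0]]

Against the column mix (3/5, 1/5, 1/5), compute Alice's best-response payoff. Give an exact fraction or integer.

6

1: (1)·(3/5) + (2)·(1/5) + (8)·(1/5) = 13/5.
2: (0)·(3/5) + (4)·(1/5) + (-2)·(1/5) = 2/5.
3: (6)·(3/5) + (3)·(1/5) + (9)·(1/5) = 6.
4: (5)·(3/5) + (6)·(1/5) + (0)·(1/5) = 21/5.
The best pure response is 3 with expected payoff 6.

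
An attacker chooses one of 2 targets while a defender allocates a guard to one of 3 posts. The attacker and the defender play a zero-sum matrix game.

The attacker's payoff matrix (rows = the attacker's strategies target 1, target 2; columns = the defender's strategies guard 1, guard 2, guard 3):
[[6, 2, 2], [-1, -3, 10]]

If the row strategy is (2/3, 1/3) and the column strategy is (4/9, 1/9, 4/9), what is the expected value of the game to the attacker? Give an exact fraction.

101/27

Against (4/9, 1/9, 4/9), each row's expected payoff is target 1: 34/9; target 2: 11/3.
Taking the (2/3, 1/3)-weighted average: (2/3)·(34/9) + (1/3)·(11/3) = 101/27.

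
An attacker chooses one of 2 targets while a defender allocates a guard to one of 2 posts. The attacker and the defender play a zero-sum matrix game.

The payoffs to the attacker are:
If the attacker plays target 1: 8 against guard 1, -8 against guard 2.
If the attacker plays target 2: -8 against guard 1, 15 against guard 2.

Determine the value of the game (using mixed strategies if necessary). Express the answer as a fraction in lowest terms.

56/39

Row minima are -8 and -8, so the attacker's maximin is -8; column maxima are 8 and 15, so the defender's minimax is 8. These differ, so the equilibrium is in mixed strategies.
Let the attacker play target 1 with probability p. The defender is indifferent when 8p − 8(1−p) = −8p + 15(1−p), giving p = 23/39.
Let the defender play guard 1 with probability q. The attacker is indifferent when 8q − 8(1−q) = −8q + 15(1−q), giving q = 23/39.
The value is 8·(23/39) + (-8)·(16/39) = 56/39.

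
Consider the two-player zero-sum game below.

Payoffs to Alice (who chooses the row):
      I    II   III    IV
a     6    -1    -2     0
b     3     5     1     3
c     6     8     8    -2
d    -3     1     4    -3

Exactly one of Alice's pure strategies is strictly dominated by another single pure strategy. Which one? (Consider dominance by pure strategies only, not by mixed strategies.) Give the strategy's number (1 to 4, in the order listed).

Compare d with c: 6 > -3, 8 > 1, 8 > 4, -2 > -3.
So c strictly dominates d for Alice; d is strictly dominated.

4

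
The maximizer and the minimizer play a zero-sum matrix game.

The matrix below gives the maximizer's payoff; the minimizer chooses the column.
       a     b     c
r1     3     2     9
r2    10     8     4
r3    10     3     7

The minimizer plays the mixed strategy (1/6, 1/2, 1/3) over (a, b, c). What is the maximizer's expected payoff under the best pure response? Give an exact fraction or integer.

7

r1: (3)·(1/6) + (2)·(1/2) + (9)·(1/3) = 9/2.
r2: (10)·(1/6) + (8)·(1/2) + (4)·(1/3) = 7.
r3: (10)·(1/6) + (3)·(1/2) + (7)·(1/3) = 11/2.
The best pure response is r2 with expected payoff 7.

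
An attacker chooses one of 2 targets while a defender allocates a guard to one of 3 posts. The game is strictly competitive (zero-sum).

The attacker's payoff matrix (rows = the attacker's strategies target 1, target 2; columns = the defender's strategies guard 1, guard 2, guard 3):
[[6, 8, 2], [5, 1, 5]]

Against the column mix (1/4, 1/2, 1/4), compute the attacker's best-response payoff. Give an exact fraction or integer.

6

target 1: (6)·(1/4) + (8)·(1/2) + (2)·(1/4) = 6.
target 2: (5)·(1/4) + (1)·(1/2) + (5)·(1/4) = 3.
The best pure response is target 1 with expected payoff 6.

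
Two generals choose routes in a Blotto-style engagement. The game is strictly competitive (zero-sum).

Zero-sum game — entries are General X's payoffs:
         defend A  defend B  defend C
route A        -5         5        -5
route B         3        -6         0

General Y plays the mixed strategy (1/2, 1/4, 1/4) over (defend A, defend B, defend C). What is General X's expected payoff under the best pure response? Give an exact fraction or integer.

0

route A: (-5)·(1/2) + (5)·(1/4) + (-5)·(1/4) = -5/2.
route B: (3)·(1/2) + (-6)·(1/4) + (0)·(1/4) = 0.
The best pure response is route B with expected payoff 0.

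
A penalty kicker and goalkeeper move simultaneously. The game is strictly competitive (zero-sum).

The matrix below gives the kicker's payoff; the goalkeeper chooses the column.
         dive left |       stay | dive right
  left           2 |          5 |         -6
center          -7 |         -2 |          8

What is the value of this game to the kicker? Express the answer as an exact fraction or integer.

-26/23

Column stay is strictly dominated by dive left for the goalkeeper (it gives the kicker more in every row).
The remaining 2×2 game on (left, center) × (dive left, dive right) has no saddle point. Let the kicker play left with probability p; indifference gives 2p − 7(1−p) = −6p + 8(1−p), so p = 15/23.
Similarly the goalkeeper's optimal q on dive left is 14/23, and the value is 2·(14/23) + (-6)·(9/23) = -26/23.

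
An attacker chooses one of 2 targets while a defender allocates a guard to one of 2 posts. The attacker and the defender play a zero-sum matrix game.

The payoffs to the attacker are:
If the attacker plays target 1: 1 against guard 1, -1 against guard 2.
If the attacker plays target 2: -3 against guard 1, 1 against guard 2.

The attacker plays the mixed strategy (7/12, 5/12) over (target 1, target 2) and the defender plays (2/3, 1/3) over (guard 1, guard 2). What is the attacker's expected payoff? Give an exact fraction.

Against (2/3, 1/3), each row's expected payoff is target 1: 1/3; target 2: -5/3.
Taking the (7/12, 5/12)-weighted average: (7/12)·(1/3) + (5/12)·(-5/3) = -1/2.

-1/2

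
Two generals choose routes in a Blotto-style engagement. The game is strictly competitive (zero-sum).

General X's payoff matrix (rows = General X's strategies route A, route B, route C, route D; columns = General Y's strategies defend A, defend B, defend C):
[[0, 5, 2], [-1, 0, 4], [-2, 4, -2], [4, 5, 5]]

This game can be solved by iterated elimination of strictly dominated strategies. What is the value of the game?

4

Column defend B is strictly dominated by defend A for General Y (0<5, -1<0, -2<4, 4<5); eliminate defend B.
Row route A is strictly dominated by row route D (4>0, 5>2); eliminate route A.
Row route C is strictly dominated by row route B (-1>-2, 4>-2); eliminate route C.
Column defend C is strictly dominated by defend A for General Y (-1<4, 4<5); eliminate defend C.
Row route B is strictly dominated by row route D (4>-1); eliminate route B.
Only (route D, defend A) remains, with payoff 4.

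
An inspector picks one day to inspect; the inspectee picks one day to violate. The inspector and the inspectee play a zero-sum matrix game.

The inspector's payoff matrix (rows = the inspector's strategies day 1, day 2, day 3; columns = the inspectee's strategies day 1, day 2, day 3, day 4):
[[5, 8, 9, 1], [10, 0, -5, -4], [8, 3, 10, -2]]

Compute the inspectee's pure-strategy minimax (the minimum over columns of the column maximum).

The worst case (largest entry) in each column is day 1: 10, day 2: 8, day 3: 10, day 4: 1.
The best (smallest) of these is 1.

1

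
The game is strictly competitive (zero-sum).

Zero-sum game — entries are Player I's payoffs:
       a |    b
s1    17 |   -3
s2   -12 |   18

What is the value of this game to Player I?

27/5

Row minima are -3 and -12, so Player I's maximin is -3; column maxima are 17 and 18, so Player II's minimax is 17. These differ, so the equilibrium is in mixed strategies.
Let Player I play s1 with probability p. Player II is indifferent when 17p − 12(1−p) = −3p + 18(1−p), giving p = 3/5.
Let Player II play a with probability q. Player I is indifferent when 17q − 3(1−q) = −12q + 18(1−q), giving q = 21/50.
The value is 17·(21/50) + (-3)·(29/50) = 27/5.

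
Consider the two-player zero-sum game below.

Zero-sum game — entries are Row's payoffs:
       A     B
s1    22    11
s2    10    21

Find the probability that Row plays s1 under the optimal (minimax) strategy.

Row minima are 11 and 10, so Row's maximin is 11; column maxima are 22 and 21, so Column's minimax is 21. These differ, so the equilibrium is in mixed strategies.
Let Row play s1 with probability p. Column is indifferent when 22p + 10(1−p) = 11p + 21(1−p), giving p = 1/2.

1/2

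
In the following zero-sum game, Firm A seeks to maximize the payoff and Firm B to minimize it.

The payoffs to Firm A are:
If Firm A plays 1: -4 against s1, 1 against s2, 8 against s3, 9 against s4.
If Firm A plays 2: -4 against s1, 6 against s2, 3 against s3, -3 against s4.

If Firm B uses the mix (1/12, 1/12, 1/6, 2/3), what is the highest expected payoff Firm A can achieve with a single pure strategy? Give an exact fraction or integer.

1: (-4)·(1/12) + (1)·(1/12) + (8)·(1/6) + (9)·(2/3) = 85/12.
2: (-4)·(1/12) + (6)·(1/12) + (3)·(1/6) + (-3)·(2/3) = -4/3.
The best pure response is 1 with expected payoff 85/12.

85/12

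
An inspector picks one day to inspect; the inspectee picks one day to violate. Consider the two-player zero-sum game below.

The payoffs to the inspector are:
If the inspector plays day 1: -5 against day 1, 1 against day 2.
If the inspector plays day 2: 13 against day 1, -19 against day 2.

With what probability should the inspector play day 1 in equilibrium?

Row minima are -5 and -19, so the inspector's maximin is -5; column maxima are 13 and 1, so the inspectee's minimax is 1. These differ, so the equilibrium is in mixed strategies.
Let the inspector play day 1 with probability p. The inspectee is indifferent when −5p + 13(1−p) = p − 19(1−p), giving p = 16/19.

16/19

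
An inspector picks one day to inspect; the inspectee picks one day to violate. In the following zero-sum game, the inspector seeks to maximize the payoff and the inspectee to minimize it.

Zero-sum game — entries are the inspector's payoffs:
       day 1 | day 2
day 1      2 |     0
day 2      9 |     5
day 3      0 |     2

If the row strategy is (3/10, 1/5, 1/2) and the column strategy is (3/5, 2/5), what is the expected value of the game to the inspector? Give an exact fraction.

56/25

Against (3/5, 2/5), each row's expected payoff is day 1: 6/5; day 2: 37/5; day 3: 4/5.
Taking the (3/10, 1/5, 1/2)-weighted average: (3/10)·(6/5) + (1/5)·(37/5) + (1/2)·(4/5) = 56/25.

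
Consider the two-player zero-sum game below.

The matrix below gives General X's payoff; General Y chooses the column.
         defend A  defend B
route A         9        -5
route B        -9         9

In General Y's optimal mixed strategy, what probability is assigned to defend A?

Row minima are -5 and -9, so General X's maximin is -5; column maxima are 9 and 9, so General Y's minimax is 9. These differ, so the equilibrium is in mixed strategies.
Let General Y play defend A with probability q. General X is indifferent when 9q − 5(1−q) = −9q + 9(1−q), giving q = 7/16.

7/16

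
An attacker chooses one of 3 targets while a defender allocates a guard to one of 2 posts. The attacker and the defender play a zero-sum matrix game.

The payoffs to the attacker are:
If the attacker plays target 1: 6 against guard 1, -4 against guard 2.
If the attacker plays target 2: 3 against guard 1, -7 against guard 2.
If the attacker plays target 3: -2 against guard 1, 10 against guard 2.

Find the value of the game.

26/11

Row target 2 is strictly dominated by row target 1, so the attacker never plays it.
The remaining 2×2 game on (target 1, target 3) × (guard 1, guard 2) has no saddle point. Let the attacker play target 1 with probability p; indifference gives 6p − 2(1−p) = −4p + 10(1−p), so p = 6/11.
Similarly the defender's optimal q on guard 1 is 7/11, and the value is 6·(7/11) + (-4)·(4/11) = 26/11.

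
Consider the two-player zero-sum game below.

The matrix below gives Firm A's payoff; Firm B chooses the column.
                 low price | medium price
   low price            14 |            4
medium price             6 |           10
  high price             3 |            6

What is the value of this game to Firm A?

Row high price is strictly dominated by row medium price, so Firm A never plays it.
The remaining 2×2 game on (low price, medium price) × (low price, medium price) has no saddle point. Let Firm A play low price with probability p; indifference gives 14p + 6(1−p) = 4p + 10(1−p), so p = 2/7.
Similarly Firm B's optimal q on low price is 3/7, and the value is 14·(3/7) + (4)·(4/7) = 58/7.

58/7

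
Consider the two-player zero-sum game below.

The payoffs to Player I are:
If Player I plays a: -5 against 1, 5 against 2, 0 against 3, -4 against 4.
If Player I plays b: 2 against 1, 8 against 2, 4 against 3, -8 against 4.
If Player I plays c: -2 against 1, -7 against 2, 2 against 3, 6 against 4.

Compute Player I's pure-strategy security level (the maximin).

-5

The worst-case payoff for each row is a: -5, b: -8, c: -7.
The best of these is -5.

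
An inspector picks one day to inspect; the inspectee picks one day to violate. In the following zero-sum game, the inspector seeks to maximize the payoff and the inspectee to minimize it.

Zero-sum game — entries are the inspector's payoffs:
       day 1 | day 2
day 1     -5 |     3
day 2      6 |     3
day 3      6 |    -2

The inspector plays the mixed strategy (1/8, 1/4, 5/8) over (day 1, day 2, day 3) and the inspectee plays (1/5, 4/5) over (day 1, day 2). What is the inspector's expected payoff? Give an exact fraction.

Against (1/5, 4/5), each row's expected payoff is day 1: 7/5; day 2: 18/5; day 3: -2/5.
Taking the (1/8, 1/4, 5/8)-weighted average: (1/8)·(7/5) + (1/4)·(18/5) + (5/8)·(-2/5) = 33/40.

33/40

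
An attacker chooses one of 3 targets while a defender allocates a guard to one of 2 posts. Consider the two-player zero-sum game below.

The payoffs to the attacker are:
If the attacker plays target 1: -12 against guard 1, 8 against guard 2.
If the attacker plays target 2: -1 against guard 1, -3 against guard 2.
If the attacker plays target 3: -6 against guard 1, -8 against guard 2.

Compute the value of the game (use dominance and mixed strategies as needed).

Row target 3 is strictly dominated by row target 2, so the attacker never plays it.
The remaining 2×2 game on (target 1, target 2) × (guard 1, guard 2) has no saddle point. Let the attacker play target 1 with probability p; indifference gives −12p − (1−p) = 8p − 3(1−p), so p = 1/11.
Similarly the defender's optimal q on guard 1 is 1/2, and the value is -12·(1/2) + (8)·(1/2) = -2.

-2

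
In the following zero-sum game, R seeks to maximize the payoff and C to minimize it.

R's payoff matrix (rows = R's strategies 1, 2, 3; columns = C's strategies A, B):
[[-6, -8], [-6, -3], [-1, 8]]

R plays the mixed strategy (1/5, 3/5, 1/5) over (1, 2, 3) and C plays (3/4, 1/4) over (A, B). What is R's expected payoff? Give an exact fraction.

-21/5

Against (3/4, 1/4), each row's expected payoff is 1: -13/2; 2: -21/4; 3: 5/4.
Taking the (1/5, 3/5, 1/5)-weighted average: (1/5)·(-13/2) + (3/5)·(-21/4) + (1/5)·(5/4) = -21/5.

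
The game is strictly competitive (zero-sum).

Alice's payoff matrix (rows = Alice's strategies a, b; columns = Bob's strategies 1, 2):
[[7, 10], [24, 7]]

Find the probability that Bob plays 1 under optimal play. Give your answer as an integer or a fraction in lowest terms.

Row minima are 7 and 7, so Alice's maximin is 7; column maxima are 24 and 10, so Bob's minimax is 10. These differ, so the equilibrium is in mixed strategies.
Let Bob play 1 with probability q. Alice is indifferent when 7q + 10(1−q) = 24q + 7(1−q), giving q = 3/20.

3/20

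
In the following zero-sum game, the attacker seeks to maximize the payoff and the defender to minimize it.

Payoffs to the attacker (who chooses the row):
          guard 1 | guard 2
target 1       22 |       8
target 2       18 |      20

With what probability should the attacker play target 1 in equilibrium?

1/8

Row minima are 8 and 18, so the attacker's maximin is 18; column maxima are 22 and 20, so the defender's minimax is 20. These differ, so the equilibrium is in mixed strategies.
Let the attacker play target 1 with probability p. The defender is indifferent when 22p + 18(1−p) = 8p + 20(1−p), giving p = 1/8.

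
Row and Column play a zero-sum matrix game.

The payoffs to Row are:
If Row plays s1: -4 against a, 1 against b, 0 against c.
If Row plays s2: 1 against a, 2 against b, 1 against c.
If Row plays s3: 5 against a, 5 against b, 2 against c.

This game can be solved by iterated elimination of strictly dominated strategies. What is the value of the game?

Column b is strictly dominated by c for Column (0<1, 1<2, 2<5); eliminate b.
Row s2 is strictly dominated by row s3 (5>1, 2>1); eliminate s2.
Row s1 is strictly dominated by row s3 (5>-4, 2>0); eliminate s1.
Column a is strictly dominated by c for Column (2<5); eliminate a.
Only (s3, c) remains, with payoff 2.

2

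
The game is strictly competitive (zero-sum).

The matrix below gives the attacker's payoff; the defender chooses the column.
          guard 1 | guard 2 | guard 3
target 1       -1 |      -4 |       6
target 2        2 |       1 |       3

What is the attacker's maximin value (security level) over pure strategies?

1

The worst-case payoff for each row is target 1: -4, target 2: 1.
The best of these is 1.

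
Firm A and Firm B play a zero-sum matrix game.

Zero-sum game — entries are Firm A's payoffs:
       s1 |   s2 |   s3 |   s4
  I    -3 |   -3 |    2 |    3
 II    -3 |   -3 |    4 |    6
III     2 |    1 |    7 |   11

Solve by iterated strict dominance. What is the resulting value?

1

Column s4 is strictly dominated by s1 for Firm B (-3<3, -3<6, 2<11); eliminate s4.
Column s3 is strictly dominated by s1 for Firm B (-3<2, -3<4, 2<7); eliminate s3.
Row I is strictly dominated by row III (2>-3, 1>-3); eliminate I.
Row II is strictly dominated by row III (2>-3, 1>-3); eliminate II.
Column s1 is strictly dominated by s2 for Firm B (1<2); eliminate s1.
Only (III, s2) remains, with payoff 1.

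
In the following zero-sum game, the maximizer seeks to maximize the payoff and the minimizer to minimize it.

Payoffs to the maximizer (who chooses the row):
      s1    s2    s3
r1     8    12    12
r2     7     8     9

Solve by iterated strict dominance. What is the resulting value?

8

Column s3 is strictly dominated by s1 for the minimizer (8<12, 7<9); eliminate s3.
Column s2 is strictly dominated by s1 for the minimizer (8<12, 7<8); eliminate s2.
Row r2 is strictly dominated by row r1 (8>7); eliminate r2.
Only (r1, s1) remains, with payoff 8.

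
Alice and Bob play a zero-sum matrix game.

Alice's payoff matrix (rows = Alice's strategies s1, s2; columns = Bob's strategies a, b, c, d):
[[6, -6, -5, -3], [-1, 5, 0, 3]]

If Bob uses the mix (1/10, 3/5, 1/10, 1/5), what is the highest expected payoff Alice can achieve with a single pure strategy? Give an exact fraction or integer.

7/2

s1: (6)·(1/10) + (-6)·(3/5) + (-5)·(1/10) + (-3)·(1/5) = -41/10.
s2: (-1)·(1/10) + (5)·(3/5) + (0)·(1/10) + (3)·(1/5) = 7/2.
The best pure response is s2 with expected payoff 7/2.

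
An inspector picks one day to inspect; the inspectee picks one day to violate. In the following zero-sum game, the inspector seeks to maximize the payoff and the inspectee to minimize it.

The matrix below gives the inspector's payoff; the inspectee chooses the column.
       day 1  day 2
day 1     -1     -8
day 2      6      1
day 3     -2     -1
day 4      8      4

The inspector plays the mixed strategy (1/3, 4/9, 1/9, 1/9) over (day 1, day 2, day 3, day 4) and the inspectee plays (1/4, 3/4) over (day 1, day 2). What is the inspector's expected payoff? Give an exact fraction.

Against (1/4, 3/4), each row's expected payoff is day 1: -25/4; day 2: 9/4; day 3: -5/4; day 4: 5.
Taking the (1/3, 4/9, 1/9, 1/9)-weighted average: (1/3)·(-25/4) + (4/9)·(9/4) + (1/9)·(-5/4) + (1/9)·(5) = -2/3.

-2/3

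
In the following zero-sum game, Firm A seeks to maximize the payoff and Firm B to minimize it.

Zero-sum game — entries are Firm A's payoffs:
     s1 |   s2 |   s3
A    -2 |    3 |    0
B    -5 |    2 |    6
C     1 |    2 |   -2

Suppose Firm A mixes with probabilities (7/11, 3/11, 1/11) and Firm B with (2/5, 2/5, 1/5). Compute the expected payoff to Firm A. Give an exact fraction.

Against (2/5, 2/5, 1/5), each row's expected payoff is A: 2/5; B: 0; C: 4/5.
Taking the (7/11, 3/11, 1/11)-weighted average: (7/11)·(2/5) + (3/11)·(0) + (1/11)·(4/5) = 18/55.

18/55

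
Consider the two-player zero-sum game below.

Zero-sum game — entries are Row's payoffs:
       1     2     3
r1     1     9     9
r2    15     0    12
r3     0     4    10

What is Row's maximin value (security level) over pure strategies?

The worst-case payoff for each row is r1: 1, r2: 0, r3: 0.
The best of these is 1.

1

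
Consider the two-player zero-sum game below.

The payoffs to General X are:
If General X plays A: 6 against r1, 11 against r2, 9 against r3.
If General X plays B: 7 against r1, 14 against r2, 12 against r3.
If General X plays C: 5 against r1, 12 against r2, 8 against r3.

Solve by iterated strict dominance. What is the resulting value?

7

Column r2 is strictly dominated by r1 for General Y (6<11, 7<14, 5<12); eliminate r2.
Row C is strictly dominated by row A (6>5, 9>8); eliminate C.
Column r3 is strictly dominated by r1 for General Y (6<9, 7<12); eliminate r3.
Row A is strictly dominated by row B (7>6); eliminate A.
Only (B, r1) remains, with payoff 7.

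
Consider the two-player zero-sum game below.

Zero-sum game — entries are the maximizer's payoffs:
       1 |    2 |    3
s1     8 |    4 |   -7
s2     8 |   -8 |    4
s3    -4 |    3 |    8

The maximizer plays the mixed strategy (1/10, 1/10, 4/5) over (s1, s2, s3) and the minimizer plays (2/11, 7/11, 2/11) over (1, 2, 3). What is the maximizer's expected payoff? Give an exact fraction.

23/11

Against (2/11, 7/11, 2/11), each row's expected payoff is s1: 30/11; s2: -32/11; s3: 29/11.
Taking the (1/10, 1/10, 4/5)-weighted average: (1/10)·(30/11) + (1/10)·(-32/11) + (4/5)·(29/11) = 23/11.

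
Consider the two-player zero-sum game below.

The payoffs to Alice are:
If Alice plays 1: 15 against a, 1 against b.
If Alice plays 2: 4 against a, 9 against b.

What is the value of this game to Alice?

Row minima are 1 and 4, so Alice's maximin is 4; column maxima are 15 and 9, so Bob's minimax is 9. These differ, so the equilibrium is in mixed strategies.
Let Alice play 1 with probability p. Bob is indifferent when 15p + 4(1−p) = p + 9(1−p), giving p = 5/19.
Let Bob play a with probability q. Alice is indifferent when 15q + (1−q) = 4q + 9(1−q), giving q = 8/19.
The value is 15·(8/19) + (1)·(11/19) = 131/19.

131/19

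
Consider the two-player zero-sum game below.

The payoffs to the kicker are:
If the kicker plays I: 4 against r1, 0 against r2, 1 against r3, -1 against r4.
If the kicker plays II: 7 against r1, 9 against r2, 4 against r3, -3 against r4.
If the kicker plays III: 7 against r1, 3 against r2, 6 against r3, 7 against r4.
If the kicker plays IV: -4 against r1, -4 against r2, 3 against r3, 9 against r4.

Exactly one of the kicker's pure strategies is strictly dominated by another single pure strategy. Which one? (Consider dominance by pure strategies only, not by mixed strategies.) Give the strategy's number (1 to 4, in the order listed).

1

Compare I with III: 7 > 4, 3 > 0, 6 > 1, 7 > -1.
So III strictly dominates I for the kicker; I is strictly dominated.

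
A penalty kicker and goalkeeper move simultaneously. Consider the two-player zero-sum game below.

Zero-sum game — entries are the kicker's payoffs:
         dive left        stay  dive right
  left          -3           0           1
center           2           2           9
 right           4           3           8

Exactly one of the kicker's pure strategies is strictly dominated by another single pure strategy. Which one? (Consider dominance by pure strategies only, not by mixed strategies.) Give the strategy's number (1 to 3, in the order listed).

1

Compare left with center: 2 > -3, 2 > 0, 9 > 1.
So center strictly dominates left for the kicker; left is strictly dominated.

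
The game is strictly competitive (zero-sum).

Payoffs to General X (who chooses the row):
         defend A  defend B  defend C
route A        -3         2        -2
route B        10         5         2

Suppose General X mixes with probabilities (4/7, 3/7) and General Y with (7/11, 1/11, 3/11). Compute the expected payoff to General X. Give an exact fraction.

Against (7/11, 1/11, 3/11), each row's expected payoff is route A: -25/11; route B: 81/11.
Taking the (4/7, 3/7)-weighted average: (4/7)·(-25/11) + (3/7)·(81/11) = 13/7.

13/7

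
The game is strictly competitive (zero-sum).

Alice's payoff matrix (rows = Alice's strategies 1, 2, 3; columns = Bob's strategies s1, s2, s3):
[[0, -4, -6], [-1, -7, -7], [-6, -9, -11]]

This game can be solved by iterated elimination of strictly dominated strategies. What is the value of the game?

-6

Row 2 is strictly dominated by row 1 (0>-1, -4>-7, -6>-7); eliminate 2.
Row 3 is strictly dominated by row 1 (0>-6, -4>-9, -6>-11); eliminate 3.
Column s2 is strictly dominated by s3 for Bob (-6<-4); eliminate s2.
Column s1 is strictly dominated by s3 for Bob (-6<0); eliminate s1.
Only (1, s3) remains, with payoff -6.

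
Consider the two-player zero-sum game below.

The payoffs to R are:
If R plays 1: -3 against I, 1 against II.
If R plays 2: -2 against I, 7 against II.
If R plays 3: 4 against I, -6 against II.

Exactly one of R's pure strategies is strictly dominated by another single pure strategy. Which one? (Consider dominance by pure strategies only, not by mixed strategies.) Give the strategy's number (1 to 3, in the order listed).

Compare 1 with 2: -2 > -3, 7 > 1.
So 2 strictly dominates 1 for R; 1 is strictly dominated.

1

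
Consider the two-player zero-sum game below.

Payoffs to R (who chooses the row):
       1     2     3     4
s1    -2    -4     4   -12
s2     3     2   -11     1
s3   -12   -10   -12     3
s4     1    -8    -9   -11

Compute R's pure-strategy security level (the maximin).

The worst-case payoff for each row is s1: -12, s2: -11, s3: -12, s4: -11.
The best of these is -11.

-11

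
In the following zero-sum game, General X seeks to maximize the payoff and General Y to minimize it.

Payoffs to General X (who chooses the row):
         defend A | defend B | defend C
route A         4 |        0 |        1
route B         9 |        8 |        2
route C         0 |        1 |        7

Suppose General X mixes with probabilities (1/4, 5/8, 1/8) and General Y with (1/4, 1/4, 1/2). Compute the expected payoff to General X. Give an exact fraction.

33/8

Against (1/4, 1/4, 1/2), each row's expected payoff is route A: 3/2; route B: 21/4; route C: 15/4.
Taking the (1/4, 5/8, 1/8)-weighted average: (1/4)·(3/2) + (5/8)·(21/4) + (1/8)·(15/4) = 33/8.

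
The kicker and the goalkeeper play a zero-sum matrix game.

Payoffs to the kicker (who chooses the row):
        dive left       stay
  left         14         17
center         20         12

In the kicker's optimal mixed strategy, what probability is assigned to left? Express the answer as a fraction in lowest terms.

8/11

Row minima are 14 and 12, so the kicker's maximin is 14; column maxima are 20 and 17, so the goalkeeper's minimax is 17. These differ, so the equilibrium is in mixed strategies.
Let the kicker play left with probability p. The goalkeeper is indifferent when 14p + 20(1−p) = 17p + 12(1−p), giving p = 8/11.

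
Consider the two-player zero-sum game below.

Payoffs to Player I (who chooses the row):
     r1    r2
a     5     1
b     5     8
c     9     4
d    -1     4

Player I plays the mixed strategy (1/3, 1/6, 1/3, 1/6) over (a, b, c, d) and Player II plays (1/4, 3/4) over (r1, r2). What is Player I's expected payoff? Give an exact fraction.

Against (1/4, 3/4), each row's expected payoff is a: 2; b: 29/4; c: 21/4; d: 11/4.
Taking the (1/3, 1/6, 1/3, 1/6)-weighted average: (1/3)·(2) + (1/6)·(29/4) + (1/3)·(21/4) + (1/6)·(11/4) = 49/12.

49/12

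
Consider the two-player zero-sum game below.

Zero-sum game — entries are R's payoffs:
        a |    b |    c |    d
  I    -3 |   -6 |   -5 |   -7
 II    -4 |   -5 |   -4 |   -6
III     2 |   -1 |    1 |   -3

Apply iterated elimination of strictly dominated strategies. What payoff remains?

Row II is strictly dominated by row III (2>-4, -1>-5, 1>-4, -3>-6); eliminate II.
Row I is strictly dominated by row III (2>-3, -1>-6, 1>-5, -3>-7); eliminate I.
Column a is strictly dominated by b for C (-1<2); eliminate a.
Column c is strictly dominated by b for C (-1<1); eliminate c.
Column b is strictly dominated by d for C (-3<-1); eliminate b.
Only (III, d) remains, with payoff -3.

-3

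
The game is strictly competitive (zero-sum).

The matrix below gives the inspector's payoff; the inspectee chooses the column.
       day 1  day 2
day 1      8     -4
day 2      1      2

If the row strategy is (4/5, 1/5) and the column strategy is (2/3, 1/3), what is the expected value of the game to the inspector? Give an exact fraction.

Against (2/3, 1/3), each row's expected payoff is day 1: 4; day 2: 4/3.
Taking the (4/5, 1/5)-weighted average: (4/5)·(4) + (1/5)·(4/3) = 52/15.

52/15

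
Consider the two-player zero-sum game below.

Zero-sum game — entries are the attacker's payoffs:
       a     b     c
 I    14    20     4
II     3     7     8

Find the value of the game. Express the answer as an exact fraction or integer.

20/3

Column b is strictly dominated by a for the defender (it gives the attacker more in every row).
The remaining 2×2 game on (I, II) × (a, c) has no saddle point. Let the attacker play I with probability p; indifference gives 14p + 3(1−p) = 4p + 8(1−p), so p = 1/3.
Similarly the defender's optimal q on a is 4/15, and the value is 14·(4/15) + (4)·(11/15) = 20/3.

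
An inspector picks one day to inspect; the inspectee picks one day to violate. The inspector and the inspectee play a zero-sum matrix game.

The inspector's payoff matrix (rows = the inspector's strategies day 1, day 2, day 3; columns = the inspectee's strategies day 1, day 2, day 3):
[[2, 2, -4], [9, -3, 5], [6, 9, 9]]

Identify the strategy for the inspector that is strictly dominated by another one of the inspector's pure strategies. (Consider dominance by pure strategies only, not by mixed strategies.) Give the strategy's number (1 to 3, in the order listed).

1

Compare day 1 with day 3: 6 > 2, 9 > 2, 9 > -4.
So day 3 strictly dominates day 1 for the inspector; day 1 is strictly dominated.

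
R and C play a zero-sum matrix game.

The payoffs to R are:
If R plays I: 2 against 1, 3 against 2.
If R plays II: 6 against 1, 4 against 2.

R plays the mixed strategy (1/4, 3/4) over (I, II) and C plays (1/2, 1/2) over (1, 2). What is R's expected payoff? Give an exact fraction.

Against (1/2, 1/2), each row's expected payoff is I: 5/2; II: 5.
Taking the (1/4, 3/4)-weighted average: (1/4)·(5/2) + (3/4)·(5) = 35/8.

35/8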